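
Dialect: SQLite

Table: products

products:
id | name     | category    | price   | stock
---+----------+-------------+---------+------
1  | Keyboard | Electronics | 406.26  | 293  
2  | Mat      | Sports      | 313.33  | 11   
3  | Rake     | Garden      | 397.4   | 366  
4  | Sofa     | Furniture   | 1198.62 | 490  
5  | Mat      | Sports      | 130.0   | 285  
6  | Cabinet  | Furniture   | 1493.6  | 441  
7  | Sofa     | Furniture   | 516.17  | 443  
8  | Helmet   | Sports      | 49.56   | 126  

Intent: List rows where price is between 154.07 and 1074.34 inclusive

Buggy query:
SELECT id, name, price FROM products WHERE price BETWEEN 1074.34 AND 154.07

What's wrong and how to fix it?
Bug: BETWEEN expects the lower bound first; with 1074.34 AND 154.07 the range is empty

Fix: Swap the bounds so the smaller value comes first

Corrected query:
SELECT id, name, price FROM products WHERE price BETWEEN 154.07 AND 1074.34

Result:
id | name     | price 
---+----------+-------
1  | Keyboard | 406.26
2  | Mat      | 313.33
3  | Rake     | 397.4 
7  | Sofa     | 516.17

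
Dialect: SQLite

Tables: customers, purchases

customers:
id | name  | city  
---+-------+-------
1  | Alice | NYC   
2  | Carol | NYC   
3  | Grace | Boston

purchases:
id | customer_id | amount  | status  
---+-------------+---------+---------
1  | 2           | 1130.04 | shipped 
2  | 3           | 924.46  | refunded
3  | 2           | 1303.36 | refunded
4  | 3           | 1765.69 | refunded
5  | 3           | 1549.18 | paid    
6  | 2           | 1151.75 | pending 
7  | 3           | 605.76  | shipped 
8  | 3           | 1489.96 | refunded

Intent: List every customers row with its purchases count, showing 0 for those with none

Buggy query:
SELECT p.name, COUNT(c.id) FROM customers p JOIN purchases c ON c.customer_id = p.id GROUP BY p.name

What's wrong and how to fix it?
Bug: INNER JOIN drops customers rows that have no matching purchases rows

Fix: Use LEFT JOIN so parents without children still appear (COUNT(c.id) gives 0)

Corrected query:
SELECT p.name, COUNT(c.id) FROM customers p LEFT JOIN purchases c ON c.customer_id = p.id GROUP BY p.name

Result:
name  | COUNT(c.id)
------+------------
Alice | 0          
Carol | 3          
Grace | 5          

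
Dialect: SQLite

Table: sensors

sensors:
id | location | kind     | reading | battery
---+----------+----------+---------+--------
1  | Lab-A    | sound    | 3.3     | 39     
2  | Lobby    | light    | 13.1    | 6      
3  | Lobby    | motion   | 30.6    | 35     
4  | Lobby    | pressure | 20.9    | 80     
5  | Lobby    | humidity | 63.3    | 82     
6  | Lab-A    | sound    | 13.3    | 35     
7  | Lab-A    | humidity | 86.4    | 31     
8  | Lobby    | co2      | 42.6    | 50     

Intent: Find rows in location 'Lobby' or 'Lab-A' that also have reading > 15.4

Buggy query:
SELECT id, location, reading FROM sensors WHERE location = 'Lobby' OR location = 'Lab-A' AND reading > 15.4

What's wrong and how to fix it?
Bug: Without parentheses, AND is evaluated before OR, so the reading filter only applies to the 'Lab-A' branch

Fix: Add parentheses around the OR so the AND applies to both alternatives

Corrected query:
SELECT id, location, reading FROM sensors WHERE (location = 'Lobby' OR location = 'Lab-A') AND reading > 15.4

Result:
id | location | reading
---+----------+--------
3  | Lobby    | 30.6   
4  | Lobby    | 20.9   
5  | Lobby    | 63.3   
7  | Lab-A    | 86.4   
8  | Lobby    | 42.6   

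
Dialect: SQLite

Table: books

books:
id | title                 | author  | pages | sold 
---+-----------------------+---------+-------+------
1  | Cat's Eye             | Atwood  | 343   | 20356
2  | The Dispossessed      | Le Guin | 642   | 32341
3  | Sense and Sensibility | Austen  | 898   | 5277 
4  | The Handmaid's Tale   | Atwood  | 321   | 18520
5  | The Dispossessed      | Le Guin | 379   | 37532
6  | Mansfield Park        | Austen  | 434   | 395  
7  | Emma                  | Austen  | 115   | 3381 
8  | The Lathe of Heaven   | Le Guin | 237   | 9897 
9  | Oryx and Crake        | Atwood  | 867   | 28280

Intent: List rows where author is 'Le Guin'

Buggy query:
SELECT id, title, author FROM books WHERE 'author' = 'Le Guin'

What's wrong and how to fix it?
Bug: Single quotes denote string literals in SQL; the column name is being compared as a constant string

Fix: Remove the quotes around the column name (or use double quotes for an identifier)

Corrected query:
SELECT id, title, author FROM books WHERE author = 'Le Guin'

Result:
id | title               | author 
---+---------------------+--------
2  | The Dispossessed    | Le Guin
5  | The Dispossessed    | Le Guin
8  | The Lathe of Heaven | Le Guin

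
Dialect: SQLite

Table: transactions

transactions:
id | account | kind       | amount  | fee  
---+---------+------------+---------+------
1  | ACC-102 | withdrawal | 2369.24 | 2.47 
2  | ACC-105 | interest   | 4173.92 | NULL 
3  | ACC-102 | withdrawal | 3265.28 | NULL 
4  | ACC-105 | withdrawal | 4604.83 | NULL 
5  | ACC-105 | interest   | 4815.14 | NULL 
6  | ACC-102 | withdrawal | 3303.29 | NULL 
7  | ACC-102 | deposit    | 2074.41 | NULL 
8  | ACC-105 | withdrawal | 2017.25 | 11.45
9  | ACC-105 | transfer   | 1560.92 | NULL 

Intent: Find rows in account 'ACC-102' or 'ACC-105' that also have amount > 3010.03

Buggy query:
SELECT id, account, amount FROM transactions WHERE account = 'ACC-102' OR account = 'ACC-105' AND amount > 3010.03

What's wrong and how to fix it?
Bug: AND binds tighter than OR, so this parses as account = 'ACC-102' OR (account = 'ACC-105' AND amount > 3010.03)

Fix: Group the OR with parentheses (or use IN), then AND the threshold

Corrected query:
SELECT id, account, amount FROM transactions WHERE (account = 'ACC-102' OR account = 'ACC-105') AND amount > 3010.03

Result:
id | account | amount 
---+---------+--------
2  | ACC-105 | 4173.92
3  | ACC-102 | 3265.28
4  | ACC-105 | 4604.83
5  | ACC-105 | 4815.14
6  | ACC-102 | 3303.29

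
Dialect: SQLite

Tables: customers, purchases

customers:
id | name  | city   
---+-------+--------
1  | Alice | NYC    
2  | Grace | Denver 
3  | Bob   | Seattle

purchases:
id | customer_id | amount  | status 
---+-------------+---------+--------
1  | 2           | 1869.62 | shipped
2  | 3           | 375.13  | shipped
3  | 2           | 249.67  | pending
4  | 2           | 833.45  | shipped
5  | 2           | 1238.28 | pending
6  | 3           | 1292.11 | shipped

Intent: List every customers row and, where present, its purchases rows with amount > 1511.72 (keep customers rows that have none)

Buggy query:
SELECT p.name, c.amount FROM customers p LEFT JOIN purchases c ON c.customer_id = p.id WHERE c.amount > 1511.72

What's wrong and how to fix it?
Bug: Filtering c.amount in WHERE discards the NULL rows produced by LEFT JOIN, turning it into an inner join

Fix: Put 'c.amount > 1511.72' in the JOIN's ON clause instead of WHERE

Corrected query:
SELECT p.name, c.amount FROM customers p LEFT JOIN purchases c ON c.customer_id = p.id AND c.amount > 1511.72

Result:
name  | amount 
------+--------
Alice | NULL   
Grace | 1869.62
Bob   | NULL   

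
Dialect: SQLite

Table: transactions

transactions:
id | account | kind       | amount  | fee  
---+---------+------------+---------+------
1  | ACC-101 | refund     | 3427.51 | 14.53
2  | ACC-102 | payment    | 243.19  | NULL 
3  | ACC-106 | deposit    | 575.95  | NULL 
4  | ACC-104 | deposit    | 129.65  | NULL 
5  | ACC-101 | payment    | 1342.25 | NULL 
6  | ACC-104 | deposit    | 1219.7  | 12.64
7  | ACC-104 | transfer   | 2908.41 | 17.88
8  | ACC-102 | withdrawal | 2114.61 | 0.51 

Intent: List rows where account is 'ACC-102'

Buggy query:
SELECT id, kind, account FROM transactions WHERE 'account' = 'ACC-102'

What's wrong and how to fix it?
Bug: Single quotes denote string literals in SQL; the column name is being compared as a constant string

Fix: Remove the quotes around the column name (or use double quotes for an identifier)

Corrected query:
SELECT id, kind, account FROM transactions WHERE account = 'ACC-102'

Result:
id | kind       | account
---+------------+--------
2  | payment    | ACC-102
8  | withdrawal | ACC-102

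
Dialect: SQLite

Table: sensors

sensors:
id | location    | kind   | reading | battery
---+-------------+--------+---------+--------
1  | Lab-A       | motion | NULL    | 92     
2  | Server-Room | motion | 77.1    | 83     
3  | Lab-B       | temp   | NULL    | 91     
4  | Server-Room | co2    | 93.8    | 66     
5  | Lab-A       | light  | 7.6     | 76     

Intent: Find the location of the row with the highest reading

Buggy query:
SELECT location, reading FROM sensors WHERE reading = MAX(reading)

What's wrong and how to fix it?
Bug: WHERE is evaluated per row; an aggregate over the whole table isn't defined there

Fix: Wrap MAX in a scalar subquery so WHERE compares against a single value

Corrected query:
SELECT location, reading FROM sensors WHERE reading = (SELECT MAX(reading) FROM sensors)

Result:
location    | reading
------------+--------
Server-Room | 93.8   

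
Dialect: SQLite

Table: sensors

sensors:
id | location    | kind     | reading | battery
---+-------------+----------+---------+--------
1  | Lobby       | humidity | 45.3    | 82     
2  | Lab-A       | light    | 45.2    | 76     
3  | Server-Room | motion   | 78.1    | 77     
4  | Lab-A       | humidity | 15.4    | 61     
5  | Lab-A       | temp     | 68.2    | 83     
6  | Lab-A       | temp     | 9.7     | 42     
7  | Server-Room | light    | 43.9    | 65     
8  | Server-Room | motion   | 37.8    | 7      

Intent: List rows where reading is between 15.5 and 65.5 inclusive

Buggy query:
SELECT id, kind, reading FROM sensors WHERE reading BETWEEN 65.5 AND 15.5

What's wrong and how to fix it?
Bug: The bounds are reversed; BETWEEN a AND b requires a <= b to match anything

Fix: Write BETWEEN 15.5 AND 65.5

Corrected query:
SELECT id, kind, reading FROM sensors WHERE reading BETWEEN 15.5 AND 65.5

Result:
id | kind     | reading
---+----------+--------
1  | humidity | 45.3   
2  | light    | 45.2   
7  | light    | 43.9   
8  | motion   | 37.8   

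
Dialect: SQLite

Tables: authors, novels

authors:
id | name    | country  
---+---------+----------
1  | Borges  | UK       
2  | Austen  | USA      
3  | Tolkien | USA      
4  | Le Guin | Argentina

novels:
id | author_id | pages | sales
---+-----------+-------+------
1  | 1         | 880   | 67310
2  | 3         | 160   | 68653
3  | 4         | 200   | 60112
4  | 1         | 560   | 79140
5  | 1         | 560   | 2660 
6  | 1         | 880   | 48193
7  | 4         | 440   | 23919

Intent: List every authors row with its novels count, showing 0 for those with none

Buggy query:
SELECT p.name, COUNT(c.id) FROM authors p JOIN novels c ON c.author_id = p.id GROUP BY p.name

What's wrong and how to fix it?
Bug: INNER JOIN drops authors rows that have no matching novels rows

Fix: Switch to LEFT JOIN to retain unmatched parent rows

Corrected query:
SELECT p.name, COUNT(c.id) FROM authors p LEFT JOIN novels c ON c.author_id = p.id GROUP BY p.name

Result:
name    | COUNT(c.id)
--------+------------
Austen  | 0          
Borges  | 4          
Le Guin | 2          
Tolkien | 1          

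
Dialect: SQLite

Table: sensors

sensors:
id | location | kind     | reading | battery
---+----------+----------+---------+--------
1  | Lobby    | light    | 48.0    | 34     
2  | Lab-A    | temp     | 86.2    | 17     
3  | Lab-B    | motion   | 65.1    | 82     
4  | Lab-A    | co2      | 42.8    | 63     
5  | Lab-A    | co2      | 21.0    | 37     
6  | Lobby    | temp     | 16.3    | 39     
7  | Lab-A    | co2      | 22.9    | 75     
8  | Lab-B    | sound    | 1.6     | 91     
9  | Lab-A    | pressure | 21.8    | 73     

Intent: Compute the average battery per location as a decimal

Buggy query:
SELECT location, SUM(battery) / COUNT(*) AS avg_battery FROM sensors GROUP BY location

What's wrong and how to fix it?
Bug: SUM(battery) and COUNT(*) are both integers; the division truncates the fractional part

Fix: Multiply by 1.0 (or CAST to REAL) to force floating-point division

Corrected query:
SELECT location, SUM(battery) * 1.0 / COUNT(*) AS avg_battery FROM sensors GROUP BY location

Result:
location | avg_battery
---------+------------
Lab-A    | 53         
Lab-B    | 86.5       
Lobby    | 36.5       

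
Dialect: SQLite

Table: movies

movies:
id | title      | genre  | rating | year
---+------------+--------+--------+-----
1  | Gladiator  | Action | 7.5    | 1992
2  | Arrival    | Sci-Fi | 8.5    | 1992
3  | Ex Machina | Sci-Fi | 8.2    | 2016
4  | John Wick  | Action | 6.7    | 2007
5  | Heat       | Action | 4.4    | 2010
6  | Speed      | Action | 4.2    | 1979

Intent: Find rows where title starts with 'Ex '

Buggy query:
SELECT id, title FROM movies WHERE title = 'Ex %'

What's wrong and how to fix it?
Bug: Wildcards only work with LIKE; '=' treats '%' as a literal character

Fix: Use LIKE for wildcard pattern matching

Corrected query:
SELECT id, title FROM movies WHERE title LIKE 'Ex %'

Result:
id | title     
---+-----------
3  | Ex Machina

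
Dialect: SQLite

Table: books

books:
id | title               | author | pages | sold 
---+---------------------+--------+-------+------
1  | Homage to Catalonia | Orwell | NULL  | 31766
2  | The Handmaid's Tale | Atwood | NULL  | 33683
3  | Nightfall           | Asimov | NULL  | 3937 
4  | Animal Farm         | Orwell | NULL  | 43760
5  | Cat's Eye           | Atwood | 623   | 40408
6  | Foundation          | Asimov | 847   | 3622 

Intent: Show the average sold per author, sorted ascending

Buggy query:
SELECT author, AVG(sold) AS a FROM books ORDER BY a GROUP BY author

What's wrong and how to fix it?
Bug: ORDER BY appears before GROUP BY; SQL clause order requires GROUP BY first

Fix: Reorder: SELECT … FROM … GROUP BY … ORDER BY …

Corrected query:
SELECT author, AVG(sold) AS a FROM books GROUP BY author ORDER BY a

Result:
author | a      
-------+--------
Asimov | 3779.5 
Atwood | 37045.5
Orwell | 37763  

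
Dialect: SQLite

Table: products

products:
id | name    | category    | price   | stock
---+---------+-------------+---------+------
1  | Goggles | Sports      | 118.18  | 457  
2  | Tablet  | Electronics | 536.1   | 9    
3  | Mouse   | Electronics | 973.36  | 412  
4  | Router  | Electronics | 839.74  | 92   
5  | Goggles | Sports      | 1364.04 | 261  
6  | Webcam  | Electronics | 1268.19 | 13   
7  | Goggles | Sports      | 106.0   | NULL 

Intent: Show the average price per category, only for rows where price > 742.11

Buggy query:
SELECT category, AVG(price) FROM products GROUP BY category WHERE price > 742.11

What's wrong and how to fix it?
Bug: WHERE cannot follow GROUP BY

Fix: Place WHERE between FROM and GROUP BY

Corrected query:
SELECT category, AVG(price) FROM products WHERE price > 742.11 GROUP BY category

Result:
category    | AVG(price) 
------------+------------
Electronics | 1027.096667
Sports      | 1364.04    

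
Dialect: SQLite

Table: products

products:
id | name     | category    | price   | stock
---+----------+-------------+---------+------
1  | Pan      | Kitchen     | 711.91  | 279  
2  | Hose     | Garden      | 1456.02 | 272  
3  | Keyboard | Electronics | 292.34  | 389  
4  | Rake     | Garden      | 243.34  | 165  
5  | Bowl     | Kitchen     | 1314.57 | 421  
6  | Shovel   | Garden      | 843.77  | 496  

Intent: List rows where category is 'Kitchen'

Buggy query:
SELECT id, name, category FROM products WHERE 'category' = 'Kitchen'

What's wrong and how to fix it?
Bug: Single quotes denote string literals in SQL; the column name is being compared as a constant string

Fix: Remove the quotes around the column name (or use double quotes for an identifier)

Corrected query:
SELECT id, name, category FROM products WHERE category = 'Kitchen'

Result:
id | name | category
---+------+---------
1  | Pan  | Kitchen 
5  | Bowl | Kitchen 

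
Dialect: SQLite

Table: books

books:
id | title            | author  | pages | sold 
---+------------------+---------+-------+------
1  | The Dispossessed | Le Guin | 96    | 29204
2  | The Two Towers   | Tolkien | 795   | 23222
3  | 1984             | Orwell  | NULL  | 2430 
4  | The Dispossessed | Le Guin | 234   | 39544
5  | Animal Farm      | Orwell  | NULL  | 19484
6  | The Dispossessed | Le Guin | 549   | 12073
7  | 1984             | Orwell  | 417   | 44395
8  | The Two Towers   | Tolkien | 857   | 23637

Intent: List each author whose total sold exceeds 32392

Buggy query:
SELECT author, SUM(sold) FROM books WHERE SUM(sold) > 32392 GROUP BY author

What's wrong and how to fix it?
Bug: WHERE runs before GROUP BY, so aggregates aren't available there

Fix: Use HAVING (which filters groups after aggregation) instead of WHERE

Corrected query:
SELECT author, SUM(sold) FROM books GROUP BY author HAVING SUM(sold) > 32392

Result:
author  | SUM(sold)
--------+----------
Le Guin | 80821    
Orwell  | 66309    
Tolkien | 46859    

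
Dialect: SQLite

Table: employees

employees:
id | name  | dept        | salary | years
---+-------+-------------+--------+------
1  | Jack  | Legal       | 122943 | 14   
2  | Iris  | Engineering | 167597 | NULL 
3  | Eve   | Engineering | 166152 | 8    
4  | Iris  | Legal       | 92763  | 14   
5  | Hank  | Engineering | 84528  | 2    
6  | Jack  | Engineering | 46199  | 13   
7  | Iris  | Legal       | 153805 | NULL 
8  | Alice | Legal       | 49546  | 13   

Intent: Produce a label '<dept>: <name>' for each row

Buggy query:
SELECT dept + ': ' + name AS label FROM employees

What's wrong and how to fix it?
Bug: SQLite uses || for string concatenation; + coerces text to numbers (yielding 0)

Fix: Replace + with || to concatenate text

Corrected query:
SELECT dept || ': ' || name AS label FROM employees

Result:
label            
-----------------
Legal: Jack      
Engineering: Iris
Engineering: Eve 
Legal: Iris      
Engineering: Hank
Engineering: Jack
Legal: Iris      
Legal: Alice     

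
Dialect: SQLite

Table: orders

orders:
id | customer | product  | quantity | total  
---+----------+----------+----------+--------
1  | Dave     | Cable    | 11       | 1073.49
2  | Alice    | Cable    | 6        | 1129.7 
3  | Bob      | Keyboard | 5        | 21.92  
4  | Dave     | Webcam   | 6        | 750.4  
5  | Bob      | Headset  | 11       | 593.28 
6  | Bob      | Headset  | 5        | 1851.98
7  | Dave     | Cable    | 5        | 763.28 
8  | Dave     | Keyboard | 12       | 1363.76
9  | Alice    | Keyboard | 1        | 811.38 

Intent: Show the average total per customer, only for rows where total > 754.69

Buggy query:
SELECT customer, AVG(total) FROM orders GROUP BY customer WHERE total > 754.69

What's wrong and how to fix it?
Bug: WHERE cannot follow GROUP BY

Fix: Move the WHERE clause before GROUP BY

Corrected query:
SELECT customer, AVG(total) FROM orders WHERE total > 754.69 GROUP BY customer

Result:
customer | AVG(total) 
---------+------------
Alice    | 970.54     
Bob      | 1851.98    
Dave     | 1066.843333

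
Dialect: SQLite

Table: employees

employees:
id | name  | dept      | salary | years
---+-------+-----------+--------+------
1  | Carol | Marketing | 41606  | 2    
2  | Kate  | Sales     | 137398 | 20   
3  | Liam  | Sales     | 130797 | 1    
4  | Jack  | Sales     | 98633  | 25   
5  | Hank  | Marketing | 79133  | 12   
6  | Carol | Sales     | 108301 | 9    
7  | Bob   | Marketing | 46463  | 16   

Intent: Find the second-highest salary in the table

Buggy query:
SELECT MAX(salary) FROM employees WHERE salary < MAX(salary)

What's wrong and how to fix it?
Bug: The inner MAX is an aggregate inside WHERE, which is not allowed

Fix: Compute the overall MAX in a subquery, then take MAX of rows below it

Corrected query:
SELECT MAX(salary) FROM employees WHERE salary < (SELECT MAX(salary) FROM employees)

Result:
MAX(salary)
-----------
130797     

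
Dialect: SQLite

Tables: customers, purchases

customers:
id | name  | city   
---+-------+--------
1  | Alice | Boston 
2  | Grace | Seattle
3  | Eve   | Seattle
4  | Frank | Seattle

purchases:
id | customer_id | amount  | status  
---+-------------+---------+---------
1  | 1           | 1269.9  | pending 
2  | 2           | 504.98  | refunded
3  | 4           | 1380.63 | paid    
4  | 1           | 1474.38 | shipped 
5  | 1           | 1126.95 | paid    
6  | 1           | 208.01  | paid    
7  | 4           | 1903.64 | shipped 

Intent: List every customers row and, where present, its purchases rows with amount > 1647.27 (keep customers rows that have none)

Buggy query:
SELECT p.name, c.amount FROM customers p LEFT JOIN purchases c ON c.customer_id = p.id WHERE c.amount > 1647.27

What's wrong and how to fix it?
Bug: Filtering c.amount in WHERE discards the NULL rows produced by LEFT JOIN, turning it into an inner join

Fix: Move the right-table condition into the ON clause so unmatched parents are kept

Corrected query:
SELECT p.name, c.amount FROM customers p LEFT JOIN purchases c ON c.customer_id = p.id AND c.amount > 1647.27

Result:
name  | amount 
------+--------
Alice | NULL   
Grace | NULL   
Eve   | NULL   
Frank | 1903.64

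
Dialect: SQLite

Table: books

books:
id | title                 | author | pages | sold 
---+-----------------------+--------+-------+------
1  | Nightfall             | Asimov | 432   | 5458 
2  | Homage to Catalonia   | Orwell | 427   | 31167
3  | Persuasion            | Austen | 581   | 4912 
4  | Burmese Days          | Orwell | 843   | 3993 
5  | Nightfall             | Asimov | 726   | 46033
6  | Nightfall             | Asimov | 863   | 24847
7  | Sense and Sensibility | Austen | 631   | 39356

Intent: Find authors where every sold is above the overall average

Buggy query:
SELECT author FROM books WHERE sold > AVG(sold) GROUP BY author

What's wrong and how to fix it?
Bug: WHERE evaluates per row before aggregation, so AVG() is unavailable

Fix: Use a subquery for AVG and a HAVING MIN(...) filter so the condition holds for every row in the group

Corrected query:
SELECT author FROM books GROUP BY author HAVING MIN(sold) > (SELECT AVG(sold) FROM books)

Result:
(no rows)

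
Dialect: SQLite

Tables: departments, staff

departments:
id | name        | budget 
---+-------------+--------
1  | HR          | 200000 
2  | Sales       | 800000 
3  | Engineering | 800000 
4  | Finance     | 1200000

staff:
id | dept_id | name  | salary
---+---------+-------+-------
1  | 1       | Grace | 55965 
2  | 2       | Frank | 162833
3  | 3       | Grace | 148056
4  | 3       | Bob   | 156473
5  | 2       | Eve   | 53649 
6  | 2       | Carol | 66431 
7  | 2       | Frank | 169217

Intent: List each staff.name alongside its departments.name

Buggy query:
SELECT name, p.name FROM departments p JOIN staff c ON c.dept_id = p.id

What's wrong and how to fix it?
Bug: 'name' exists in both joined tables, so the database can't tell which one is meant

Fix: Prefix ambiguous columns with the table alias

Corrected query:
SELECT c.name, p.name FROM departments p JOIN staff c ON c.dept_id = p.id

Result:
name  | name       
------+------------
Grace | HR         
Frank | Sales      
Grace | Engineering
Bob   | Engineering
Eve   | Sales      
Carol | Sales      
Frank | Sales      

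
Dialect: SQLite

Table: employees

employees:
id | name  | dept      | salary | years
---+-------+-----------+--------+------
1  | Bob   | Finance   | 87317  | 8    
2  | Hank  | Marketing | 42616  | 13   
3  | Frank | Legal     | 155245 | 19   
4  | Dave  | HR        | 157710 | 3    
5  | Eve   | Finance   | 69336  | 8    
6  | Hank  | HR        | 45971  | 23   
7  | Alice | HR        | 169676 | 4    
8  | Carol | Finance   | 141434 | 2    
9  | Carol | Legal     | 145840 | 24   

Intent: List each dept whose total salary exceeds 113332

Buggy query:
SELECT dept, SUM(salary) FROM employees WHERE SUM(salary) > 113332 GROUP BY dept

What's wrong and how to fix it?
Bug: WHERE runs before GROUP BY, so aggregates aren't available there

Fix: Use HAVING (which filters groups after aggregation) instead of WHERE

Corrected query:
SELECT dept, SUM(salary) FROM employees GROUP BY dept HAVING SUM(salary) > 113332

Result:
dept    | SUM(salary)
--------+------------
Finance | 298087     
HR      | 373357     
Legal   | 301085     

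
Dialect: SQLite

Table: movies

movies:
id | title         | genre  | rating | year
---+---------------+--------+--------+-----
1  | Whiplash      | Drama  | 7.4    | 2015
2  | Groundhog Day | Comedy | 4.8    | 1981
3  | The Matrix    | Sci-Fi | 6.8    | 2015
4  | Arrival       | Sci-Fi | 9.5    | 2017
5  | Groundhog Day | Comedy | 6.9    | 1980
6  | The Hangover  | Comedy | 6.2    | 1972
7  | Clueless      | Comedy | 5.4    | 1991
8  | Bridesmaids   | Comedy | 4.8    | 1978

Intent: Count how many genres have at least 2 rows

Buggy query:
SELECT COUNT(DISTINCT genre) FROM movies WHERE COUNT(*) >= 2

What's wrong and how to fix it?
Bug: WHERE filters individual rows, not groups, so a group-level COUNT is invalid there

Fix: Use a subquery that GROUPs and filters with HAVING, then count its rows

Corrected query:
SELECT COUNT(*) FROM (SELECT genre FROM movies GROUP BY genre HAVING COUNT(*) >= 2)

Result:
COUNT(*)
--------
2       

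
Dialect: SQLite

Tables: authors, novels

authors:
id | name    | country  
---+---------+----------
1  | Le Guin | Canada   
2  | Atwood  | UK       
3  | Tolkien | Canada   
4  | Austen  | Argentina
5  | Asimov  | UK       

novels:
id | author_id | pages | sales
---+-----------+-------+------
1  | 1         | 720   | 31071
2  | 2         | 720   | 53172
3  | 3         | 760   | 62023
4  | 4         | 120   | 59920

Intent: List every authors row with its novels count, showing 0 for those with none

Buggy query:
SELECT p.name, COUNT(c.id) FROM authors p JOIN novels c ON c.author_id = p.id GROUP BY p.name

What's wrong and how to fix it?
Bug: An inner join excludes parents with zero children

Fix: Use LEFT JOIN so parents without children still appear (COUNT(c.id) gives 0)

Corrected query:
SELECT p.name, COUNT(c.id) FROM authors p LEFT JOIN novels c ON c.author_id = p.id GROUP BY p.name

Result:
name    | COUNT(c.id)
--------+------------
Asimov  | 0          
Atwood  | 1          
Austen  | 1          
Le Guin | 1          
Tolkien | 1          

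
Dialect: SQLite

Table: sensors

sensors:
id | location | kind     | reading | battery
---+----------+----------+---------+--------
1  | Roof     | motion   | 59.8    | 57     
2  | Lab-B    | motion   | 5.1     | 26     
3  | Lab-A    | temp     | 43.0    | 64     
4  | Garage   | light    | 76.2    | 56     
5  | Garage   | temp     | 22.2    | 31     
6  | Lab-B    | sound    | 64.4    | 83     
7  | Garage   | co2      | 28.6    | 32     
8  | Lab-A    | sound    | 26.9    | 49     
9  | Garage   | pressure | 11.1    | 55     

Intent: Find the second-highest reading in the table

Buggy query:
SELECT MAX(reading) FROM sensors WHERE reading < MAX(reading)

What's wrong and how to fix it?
Bug: MAX(reading) on the right of the comparison is an aggregate-in-WHERE error

Fix: Put the inner MAX in a scalar subquery

Corrected query:
SELECT MAX(reading) FROM sensors WHERE reading < (SELECT MAX(reading) FROM sensors)

Result:
MAX(reading)
------------
64.4        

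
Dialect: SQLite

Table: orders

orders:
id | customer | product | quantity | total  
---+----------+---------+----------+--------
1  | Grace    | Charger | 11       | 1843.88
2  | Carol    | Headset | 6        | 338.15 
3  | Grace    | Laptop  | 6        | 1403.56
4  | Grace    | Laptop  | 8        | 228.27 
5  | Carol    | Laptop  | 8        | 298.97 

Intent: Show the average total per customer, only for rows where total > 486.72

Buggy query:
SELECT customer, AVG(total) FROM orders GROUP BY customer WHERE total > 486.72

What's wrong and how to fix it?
Bug: Row-level WHERE must come before GROUP BY in the clause order

Fix: Move the WHERE clause before GROUP BY

Corrected query:
SELECT customer, AVG(total) FROM orders WHERE total > 486.72 GROUP BY customer

Result:
customer | AVG(total)
---------+-----------
Grace    | 1623.72   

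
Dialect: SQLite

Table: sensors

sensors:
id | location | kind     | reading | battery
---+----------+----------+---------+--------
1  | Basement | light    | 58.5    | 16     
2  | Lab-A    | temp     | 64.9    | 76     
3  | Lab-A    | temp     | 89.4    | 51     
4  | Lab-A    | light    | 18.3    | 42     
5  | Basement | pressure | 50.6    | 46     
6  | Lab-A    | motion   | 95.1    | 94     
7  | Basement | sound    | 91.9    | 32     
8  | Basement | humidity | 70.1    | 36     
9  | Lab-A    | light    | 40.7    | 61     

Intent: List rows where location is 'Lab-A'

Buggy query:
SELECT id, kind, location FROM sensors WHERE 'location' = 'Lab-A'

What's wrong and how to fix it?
Bug: 'location' in single quotes is a string literal, not the column; the comparison is literal-vs-literal and never true

Fix: Remove the quotes around the column name (or use double quotes for an identifier)

Corrected query:
SELECT id, kind, location FROM sensors WHERE location = 'Lab-A'

Result:
id | kind   | location
---+--------+---------
2  | temp   | Lab-A   
3  | temp   | Lab-A   
4  | light  | Lab-A   
6  | motion | Lab-A   
9  | light  | Lab-A   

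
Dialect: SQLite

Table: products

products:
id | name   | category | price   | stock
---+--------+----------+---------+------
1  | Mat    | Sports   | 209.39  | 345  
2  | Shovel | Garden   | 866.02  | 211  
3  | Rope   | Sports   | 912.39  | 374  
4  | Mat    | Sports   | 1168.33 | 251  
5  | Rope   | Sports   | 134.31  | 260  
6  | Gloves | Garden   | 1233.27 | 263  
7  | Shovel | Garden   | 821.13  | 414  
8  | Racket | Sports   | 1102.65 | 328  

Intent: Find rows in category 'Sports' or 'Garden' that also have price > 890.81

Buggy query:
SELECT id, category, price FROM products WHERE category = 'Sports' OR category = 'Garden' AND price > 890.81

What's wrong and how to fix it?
Bug: AND binds tighter than OR, so this parses as category = 'Sports' OR (category = 'Garden' AND price > 890.81)

Fix: Group the OR with parentheses (or use IN), then AND the threshold

Corrected query:
SELECT id, category, price FROM products WHERE (category = 'Sports' OR category = 'Garden') AND price > 890.81

Result:
id | category | price  
---+----------+--------
3  | Sports   | 912.39 
4  | Sports   | 1168.33
6  | Garden   | 1233.27
8  | Sports   | 1102.65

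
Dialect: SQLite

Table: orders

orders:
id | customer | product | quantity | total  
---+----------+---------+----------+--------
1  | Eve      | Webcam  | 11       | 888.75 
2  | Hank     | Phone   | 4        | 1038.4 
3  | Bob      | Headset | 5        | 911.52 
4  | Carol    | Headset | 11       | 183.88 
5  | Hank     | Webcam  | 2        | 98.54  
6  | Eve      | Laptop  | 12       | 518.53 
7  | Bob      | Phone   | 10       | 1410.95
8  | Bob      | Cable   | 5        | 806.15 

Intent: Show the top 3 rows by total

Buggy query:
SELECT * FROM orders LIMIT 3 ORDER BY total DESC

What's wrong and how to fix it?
Bug: LIMIT must come after ORDER BY

Fix: Swap the clauses: ORDER BY first, then LIMIT

Corrected query:
SELECT * FROM orders ORDER BY total DESC LIMIT 3

Result:
id | customer | product | quantity | total  
---+----------+---------+----------+--------
7  | Bob      | Phone   | 10       | 1410.95
2  | Hank     | Phone   | 4        | 1038.4 
3  | Bob      | Headset | 5        | 911.52 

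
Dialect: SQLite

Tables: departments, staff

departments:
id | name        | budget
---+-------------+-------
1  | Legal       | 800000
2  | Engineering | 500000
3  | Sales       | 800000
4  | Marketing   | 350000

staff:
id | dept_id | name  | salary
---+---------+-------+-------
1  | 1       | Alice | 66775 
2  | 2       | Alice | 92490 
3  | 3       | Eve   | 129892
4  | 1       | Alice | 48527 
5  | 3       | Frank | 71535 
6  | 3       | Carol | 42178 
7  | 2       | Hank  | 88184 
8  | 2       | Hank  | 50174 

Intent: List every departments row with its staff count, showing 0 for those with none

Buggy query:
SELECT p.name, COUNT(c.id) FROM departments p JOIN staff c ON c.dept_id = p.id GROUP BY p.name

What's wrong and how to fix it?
Bug: INNER JOIN drops departments rows that have no matching staff rows

Fix: Switch to LEFT JOIN to retain unmatched parent rows

Corrected query:
SELECT p.name, COUNT(c.id) FROM departments p LEFT JOIN staff c ON c.dept_id = p.id GROUP BY p.name

Result:
name        | COUNT(c.id)
------------+------------
Engineering | 3          
Legal       | 2          
Marketing   | 0          
Sales       | 3          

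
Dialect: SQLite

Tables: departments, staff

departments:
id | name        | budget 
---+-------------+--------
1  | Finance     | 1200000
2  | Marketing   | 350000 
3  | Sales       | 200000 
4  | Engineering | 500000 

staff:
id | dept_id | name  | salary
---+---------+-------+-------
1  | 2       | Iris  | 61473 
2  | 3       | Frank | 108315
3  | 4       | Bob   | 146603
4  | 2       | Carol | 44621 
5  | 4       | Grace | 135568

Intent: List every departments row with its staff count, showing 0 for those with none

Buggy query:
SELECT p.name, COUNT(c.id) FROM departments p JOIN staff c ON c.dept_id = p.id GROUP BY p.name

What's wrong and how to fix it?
Bug: INNER JOIN drops departments rows that have no matching staff rows

Fix: Use LEFT JOIN so parents without children still appear (COUNT(c.id) gives 0)

Corrected query:
SELECT p.name, COUNT(c.id) FROM departments p LEFT JOIN staff c ON c.dept_id = p.id GROUP BY p.name

Result:
name        | COUNT(c.id)
------------+------------
Engineering | 2          
Finance     | 0          
Marketing   | 2          
Sales       | 1          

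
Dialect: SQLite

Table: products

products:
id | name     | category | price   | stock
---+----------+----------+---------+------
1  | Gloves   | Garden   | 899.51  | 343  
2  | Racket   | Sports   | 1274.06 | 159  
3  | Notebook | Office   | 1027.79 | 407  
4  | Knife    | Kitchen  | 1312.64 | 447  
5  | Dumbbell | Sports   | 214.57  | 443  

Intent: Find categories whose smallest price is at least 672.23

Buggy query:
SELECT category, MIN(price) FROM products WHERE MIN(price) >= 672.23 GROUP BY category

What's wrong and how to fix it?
Bug: MIN() in WHERE is a misuse of aggregate

Fix: Replace WHERE with HAVING after the GROUP BY

Corrected query:
SELECT category, MIN(price) FROM products GROUP BY category HAVING MIN(price) >= 672.23

Result:
category | MIN(price)
---------+-----------
Garden   | 899.51    
Kitchen  | 1312.64   
Office   | 1027.79   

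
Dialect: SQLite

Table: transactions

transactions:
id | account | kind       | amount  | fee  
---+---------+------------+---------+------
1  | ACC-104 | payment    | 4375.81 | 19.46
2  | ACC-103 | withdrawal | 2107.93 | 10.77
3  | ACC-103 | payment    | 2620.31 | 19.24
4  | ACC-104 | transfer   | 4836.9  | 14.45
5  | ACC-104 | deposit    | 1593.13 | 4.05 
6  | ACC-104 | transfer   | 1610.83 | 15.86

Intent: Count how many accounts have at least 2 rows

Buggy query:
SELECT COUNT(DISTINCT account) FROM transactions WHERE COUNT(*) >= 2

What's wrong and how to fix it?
Bug: WHERE filters individual rows, not groups, so a group-level COUNT is invalid there

Fix: Group first with HAVING COUNT(*) >= 2, then COUNT the resulting groups

Corrected query:
SELECT COUNT(*) FROM (SELECT account FROM transactions GROUP BY account HAVING COUNT(*) >= 2)

Result:
COUNT(*)
--------
2       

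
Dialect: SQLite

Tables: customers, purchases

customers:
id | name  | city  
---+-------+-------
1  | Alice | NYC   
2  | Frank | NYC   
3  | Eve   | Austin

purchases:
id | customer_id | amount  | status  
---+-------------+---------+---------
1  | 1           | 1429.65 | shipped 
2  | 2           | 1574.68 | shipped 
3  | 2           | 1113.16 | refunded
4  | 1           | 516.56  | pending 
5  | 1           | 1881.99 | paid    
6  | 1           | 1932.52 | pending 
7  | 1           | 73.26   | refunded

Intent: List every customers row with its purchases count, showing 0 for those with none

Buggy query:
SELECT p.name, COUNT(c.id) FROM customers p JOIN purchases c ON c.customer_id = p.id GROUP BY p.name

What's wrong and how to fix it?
Bug: INNER JOIN drops customers rows that have no matching purchases rows

Fix: Use LEFT JOIN so parents without children still appear (COUNT(c.id) gives 0)

Corrected query:
SELECT p.name, COUNT(c.id) FROM customers p LEFT JOIN purchases c ON c.customer_id = p.id GROUP BY p.name

Result:
name  | COUNT(c.id)
------+------------
Alice | 5          
Eve   | 0          
Frank | 2          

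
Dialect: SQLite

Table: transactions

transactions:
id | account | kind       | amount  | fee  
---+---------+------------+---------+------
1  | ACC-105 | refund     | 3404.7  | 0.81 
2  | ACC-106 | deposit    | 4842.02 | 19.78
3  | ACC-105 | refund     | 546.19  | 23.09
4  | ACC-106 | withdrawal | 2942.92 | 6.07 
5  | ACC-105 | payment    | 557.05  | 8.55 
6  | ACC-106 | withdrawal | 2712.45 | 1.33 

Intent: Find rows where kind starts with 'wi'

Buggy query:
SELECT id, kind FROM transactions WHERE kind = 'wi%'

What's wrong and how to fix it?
Bug: '=' compares the literal string including the % character; pattern matching needs LIKE

Fix: Replace '=' with LIKE so 'wi%' is treated as a pattern

Corrected query:
SELECT id, kind FROM transactions WHERE kind LIKE 'wi%'

Result:
id | kind      
---+-----------
4  | withdrawal
6  | withdrawal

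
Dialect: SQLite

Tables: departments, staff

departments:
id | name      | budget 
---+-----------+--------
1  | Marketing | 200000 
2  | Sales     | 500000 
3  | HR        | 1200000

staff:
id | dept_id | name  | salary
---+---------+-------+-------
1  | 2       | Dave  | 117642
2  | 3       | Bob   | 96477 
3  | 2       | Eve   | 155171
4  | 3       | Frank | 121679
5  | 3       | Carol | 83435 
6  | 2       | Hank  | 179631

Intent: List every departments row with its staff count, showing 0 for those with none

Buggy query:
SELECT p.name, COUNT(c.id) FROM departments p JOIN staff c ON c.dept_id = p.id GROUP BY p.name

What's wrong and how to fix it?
Bug: An inner join excludes parents with zero children

Fix: Switch to LEFT JOIN to retain unmatched parent rows

Corrected query:
SELECT p.name, COUNT(c.id) FROM departments p LEFT JOIN staff c ON c.dept_id = p.id GROUP BY p.name

Result:
name      | COUNT(c.id)
----------+------------
HR        | 3          
Marketing | 0          
Sales     | 3          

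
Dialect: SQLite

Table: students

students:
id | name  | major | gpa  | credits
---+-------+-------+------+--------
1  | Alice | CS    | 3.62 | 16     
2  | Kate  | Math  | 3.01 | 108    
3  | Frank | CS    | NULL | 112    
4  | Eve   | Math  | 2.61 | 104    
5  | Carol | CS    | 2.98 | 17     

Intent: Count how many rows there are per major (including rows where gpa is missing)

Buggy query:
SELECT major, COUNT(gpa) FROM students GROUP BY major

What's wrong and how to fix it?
Bug: COUNT(gpa) skips NULLs, so groups with missing gpa are undercounted

Fix: Replace COUNT(gpa) with COUNT(*)

Corrected query:
SELECT major, COUNT(*) FROM students GROUP BY major

Result:
major | COUNT(*)
------+---------
CS    | 3       
Math  | 2       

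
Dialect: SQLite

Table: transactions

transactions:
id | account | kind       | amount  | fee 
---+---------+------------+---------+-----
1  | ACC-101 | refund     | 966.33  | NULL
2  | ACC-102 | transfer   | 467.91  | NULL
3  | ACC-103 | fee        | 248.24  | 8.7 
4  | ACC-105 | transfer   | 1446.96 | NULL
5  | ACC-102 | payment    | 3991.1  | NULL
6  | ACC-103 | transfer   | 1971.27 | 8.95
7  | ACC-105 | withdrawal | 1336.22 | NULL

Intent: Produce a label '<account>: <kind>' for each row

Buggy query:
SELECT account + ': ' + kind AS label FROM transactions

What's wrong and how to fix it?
Bug: SQLite uses || for string concatenation; + coerces text to numbers (yielding 0)

Fix: Use the || operator for string concatenation

Corrected query:
SELECT account || ': ' || kind AS label FROM transactions

Result:
label              
-------------------
ACC-101: refund    
ACC-102: transfer  
ACC-103: fee       
ACC-105: transfer  
ACC-102: payment   
ACC-103: transfer  
ACC-105: withdrawal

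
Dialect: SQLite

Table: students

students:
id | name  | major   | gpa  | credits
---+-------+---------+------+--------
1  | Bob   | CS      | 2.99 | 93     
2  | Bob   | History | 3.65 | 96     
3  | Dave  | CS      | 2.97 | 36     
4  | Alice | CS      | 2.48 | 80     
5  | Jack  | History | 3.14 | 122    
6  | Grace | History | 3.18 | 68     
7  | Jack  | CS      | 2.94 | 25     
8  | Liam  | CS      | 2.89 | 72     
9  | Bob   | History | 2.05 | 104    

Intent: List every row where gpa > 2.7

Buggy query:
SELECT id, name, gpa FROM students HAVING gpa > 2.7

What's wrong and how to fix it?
Bug: HAVING filters the output of aggregation, but this query has no GROUP BY and no aggregate functions, so SQLite rejects it (HAVING clause on a non-aggregate query); the condition here is per row

Fix: Replace HAVING with WHERE since the condition applies to individual rows

Corrected query:
SELECT id, name, gpa FROM students WHERE gpa > 2.7

Result:
id | name  | gpa 
---+-------+-----
1  | Bob   | 2.99
2  | Bob   | 3.65
3  | Dave  | 2.97
5  | Jack  | 3.14
6  | Grace | 3.18
7  | Jack  | 2.94
8  | Liam  | 2.89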